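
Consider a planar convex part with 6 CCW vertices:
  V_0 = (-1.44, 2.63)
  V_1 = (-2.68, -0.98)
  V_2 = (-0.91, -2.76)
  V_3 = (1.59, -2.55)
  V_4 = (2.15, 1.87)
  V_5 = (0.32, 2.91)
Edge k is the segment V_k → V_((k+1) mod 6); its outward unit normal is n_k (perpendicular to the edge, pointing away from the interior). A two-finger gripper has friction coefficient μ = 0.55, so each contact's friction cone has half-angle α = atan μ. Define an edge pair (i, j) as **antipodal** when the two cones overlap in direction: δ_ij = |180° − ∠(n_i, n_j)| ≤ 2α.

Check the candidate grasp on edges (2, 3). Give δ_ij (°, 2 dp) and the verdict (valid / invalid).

α = atan 0.55 = 28.81°;  2α = 57.62°
edge 2: e_2 = (+2.50, +0.21);  n_2 = (+0.0837, -0.9965)
edge 3: e_3 = (+0.56, +4.42);  n_3 = (+0.9921, -0.1257)
∠(n_2, n_3) = 77.98°
δ = |180° − 77.98°| = 102.02°
102.02° > 2α = 57.62°  →  invalid

δ = 102.02°, invalid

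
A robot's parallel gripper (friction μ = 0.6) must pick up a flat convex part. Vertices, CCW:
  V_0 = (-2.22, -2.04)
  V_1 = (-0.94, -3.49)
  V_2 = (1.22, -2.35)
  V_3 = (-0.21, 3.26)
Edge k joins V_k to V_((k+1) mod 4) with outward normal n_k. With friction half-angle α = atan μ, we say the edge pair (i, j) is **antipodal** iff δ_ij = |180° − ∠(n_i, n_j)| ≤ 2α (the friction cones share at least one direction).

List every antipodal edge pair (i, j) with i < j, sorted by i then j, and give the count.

count = 3; pairs: (0,2), (1,3), (2,3)

α = atan 0.6 = 30.96°;  2α = 61.93°
n_0 = (-0.7497, -0.6618)
n_1 = (+0.4668, -0.8844)
n_2 = (+0.9690, +0.2470)
n_3 = (-0.9350, +0.3546)
  (0,1): δ = 103.61°  ·
  (0,2): δ = 27.14°  ✓
  (0,3): δ = 117.79°  ·
  (1,2): δ = 103.52°  ·
  (1,3): δ = 41.41°  ✓
  (2,3): δ = 35.07°  ✓
antipodal pairs: 3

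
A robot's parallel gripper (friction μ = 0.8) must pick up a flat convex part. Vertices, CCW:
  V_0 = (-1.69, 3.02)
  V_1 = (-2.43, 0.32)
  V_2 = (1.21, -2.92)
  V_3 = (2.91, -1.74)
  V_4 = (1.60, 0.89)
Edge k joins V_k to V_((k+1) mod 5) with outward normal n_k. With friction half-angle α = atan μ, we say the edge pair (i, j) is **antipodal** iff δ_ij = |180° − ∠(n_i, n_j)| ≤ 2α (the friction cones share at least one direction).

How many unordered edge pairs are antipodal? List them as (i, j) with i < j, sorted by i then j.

count = 6; pairs: (0,2), (0,3), (0,4), (1,3), (1,4), (2,4)

α = atan 0.8 = 38.66°;  2α = 77.32°
n_0 = (-0.9644, +0.2643)
n_1 = (-0.6649, -0.7470)
n_2 = (+0.5702, -0.8215)
n_3 = (+0.8951, +0.4459)
n_4 = (+0.5435, +0.8394)
  (0,1): δ = 116.35°  ·
  (0,2): δ = 39.91°  ✓
  (0,3): δ = 41.80°  ✓
  (0,4): δ = 72.41°  ✓
  (1,2): δ = 103.56°  ·
  (1,3): δ = 21.85°  ✓
  (1,4): δ = 8.75°  ✓
  (2,3): δ = 98.29°  ·
  (2,4): δ = 67.68°  ✓
  (3,4): δ = 149.40°  ·
antipodal pairs: 6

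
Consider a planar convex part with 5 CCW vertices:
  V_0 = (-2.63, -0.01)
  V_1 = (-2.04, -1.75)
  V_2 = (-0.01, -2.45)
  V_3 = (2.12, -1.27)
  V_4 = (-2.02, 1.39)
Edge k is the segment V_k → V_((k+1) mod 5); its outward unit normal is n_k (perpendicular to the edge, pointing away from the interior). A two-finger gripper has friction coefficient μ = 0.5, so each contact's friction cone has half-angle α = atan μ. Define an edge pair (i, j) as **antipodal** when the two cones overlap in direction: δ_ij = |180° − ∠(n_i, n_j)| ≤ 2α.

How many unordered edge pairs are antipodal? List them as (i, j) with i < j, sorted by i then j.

count = 3; pairs: (0,3), (1,3), (2,4)

α = atan 0.5 = 26.57°;  2α = 53.13°
n_0 = (-0.9470, -0.3211)
n_1 = (-0.3260, -0.9454)
n_2 = (+0.4846, -0.8747)
n_3 = (+0.5406, +0.8413)
n_4 = (-0.9168, +0.3994)
  (0,1): δ = 127.76°  ·
  (0,2): δ = 79.74°  ·
  (0,3): δ = 38.55°  ✓
  (0,4): δ = 137.73°  ·
  (1,2): δ = 131.99°  ·
  (1,3): δ = 13.70°  ✓
  (1,4): δ = 85.48°  ·
  (2,3): δ = 61.71°  ·
  (2,4): δ = 37.47°  ✓
  (3,4): δ = 80.82°  ·
antipodal pairs: 3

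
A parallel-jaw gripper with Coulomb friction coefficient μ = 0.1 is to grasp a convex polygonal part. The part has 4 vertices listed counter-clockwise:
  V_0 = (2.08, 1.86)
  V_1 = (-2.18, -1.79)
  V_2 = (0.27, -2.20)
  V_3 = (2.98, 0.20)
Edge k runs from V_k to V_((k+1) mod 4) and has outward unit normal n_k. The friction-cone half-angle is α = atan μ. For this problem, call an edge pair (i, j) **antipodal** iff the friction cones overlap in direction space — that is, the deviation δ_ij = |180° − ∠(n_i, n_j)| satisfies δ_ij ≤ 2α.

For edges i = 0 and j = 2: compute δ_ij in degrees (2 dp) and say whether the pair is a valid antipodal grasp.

δ = 0.94°, valid

α = atan 0.1 = 5.71°;  2α = 11.42°
edge 0: e_0 = (-4.26, -3.65);  n_0 = (-0.6506, +0.7594)
edge 2: e_2 = (+2.71, +2.40);  n_2 = (+0.6630, -0.7486)
∠(n_0, n_2) = 179.06°
δ = |180° − 179.06°| = 0.94°
0.94° ≤ 2α = 11.42°  →  valid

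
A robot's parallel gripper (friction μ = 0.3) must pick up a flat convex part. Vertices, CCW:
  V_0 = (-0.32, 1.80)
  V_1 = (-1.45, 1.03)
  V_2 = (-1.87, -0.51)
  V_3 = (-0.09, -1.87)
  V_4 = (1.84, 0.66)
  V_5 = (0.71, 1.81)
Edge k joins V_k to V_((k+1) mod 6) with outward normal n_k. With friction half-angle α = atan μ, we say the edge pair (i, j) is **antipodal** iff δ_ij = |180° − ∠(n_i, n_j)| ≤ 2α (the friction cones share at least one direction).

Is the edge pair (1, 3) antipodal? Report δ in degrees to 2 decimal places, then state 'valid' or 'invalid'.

δ = 22.08°, valid

α = atan 0.3 = 16.70°;  2α = 33.40°
edge 1: e_1 = (-0.42, -1.54);  n_1 = (-0.9648, +0.2631)
edge 3: e_3 = (+1.93, +2.53);  n_3 = (+0.7951, -0.6065)
∠(n_1, n_3) = 157.92°
δ = |180° − 157.92°| = 22.08°
22.08° ≤ 2α = 33.40°  →  valid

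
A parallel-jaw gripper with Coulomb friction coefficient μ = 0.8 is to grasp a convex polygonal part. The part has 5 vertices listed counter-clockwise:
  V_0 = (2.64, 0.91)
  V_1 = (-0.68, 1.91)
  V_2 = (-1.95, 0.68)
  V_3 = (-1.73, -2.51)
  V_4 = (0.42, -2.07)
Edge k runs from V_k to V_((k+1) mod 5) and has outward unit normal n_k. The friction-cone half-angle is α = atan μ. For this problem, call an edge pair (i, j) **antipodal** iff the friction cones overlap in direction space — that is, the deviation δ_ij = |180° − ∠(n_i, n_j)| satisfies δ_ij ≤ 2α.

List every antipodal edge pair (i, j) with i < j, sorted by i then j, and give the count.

count = 6; pairs: (0,2), (0,3), (0,4), (1,3), (1,4), (2,4)

α = atan 0.8 = 38.66°;  2α = 77.32°
n_0 = (+0.2884, +0.9575)
n_1 = (-0.6957, +0.7183)
n_2 = (-0.9976, -0.0688)
n_3 = (+0.2005, -0.9797)
n_4 = (+0.8019, -0.5974)
  (0,1): δ = 119.15°  ·
  (0,2): δ = 69.29°  ✓
  (0,3): δ = 28.33°  ✓
  (0,4): δ = 70.08°  ✓
  (1,2): δ = 130.14°  ·
  (1,3): δ = 32.52°  ✓
  (1,4): δ = 9.23°  ✓
  (2,3): δ = 82.38°  ·
  (2,4): δ = 40.63°  ✓
  (3,4): δ = 138.25°  ·
antipodal pairs: 6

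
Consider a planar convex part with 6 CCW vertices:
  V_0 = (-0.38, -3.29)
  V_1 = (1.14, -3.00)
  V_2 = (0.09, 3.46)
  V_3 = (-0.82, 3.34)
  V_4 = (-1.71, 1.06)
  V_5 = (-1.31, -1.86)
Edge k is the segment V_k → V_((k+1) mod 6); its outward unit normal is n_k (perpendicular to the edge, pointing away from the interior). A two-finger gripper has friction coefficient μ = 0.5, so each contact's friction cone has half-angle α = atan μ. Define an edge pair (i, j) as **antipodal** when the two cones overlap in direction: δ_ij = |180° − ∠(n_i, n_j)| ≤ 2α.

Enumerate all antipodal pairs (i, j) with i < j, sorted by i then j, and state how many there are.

α = atan 0.5 = 26.57°;  2α = 53.13°
n_0 = (+0.1874, -0.9823)
n_1 = (+0.9870, +0.1604)
n_2 = (-0.1307, +0.9914)
n_3 = (-0.9315, +0.3636)
n_4 = (-0.9907, -0.1357)
n_5 = (-0.8383, -0.5452)
  (0,1): δ = 91.57°  ·
  (0,2): δ = 3.29°  ✓
  (0,3): δ = 57.88°  ·
  (0,4): δ = 87.00°  ·
  (0,5): δ = 112.24°  ·
  (1,2): δ = 91.72°  ·
  (1,3): δ = 30.56°  ✓
  (1,4): δ = 1.43°  ✓
  (1,5): δ = 23.81°  ✓
  (2,3): δ = 118.84°  ·
  (2,4): δ = 89.71°  ·
  (2,5): δ = 64.47°  ·
  (3,4): δ = 150.88°  ·
  (3,5): δ = 125.64°  ·
  (4,5): δ = 154.76°  ·
antipodal pairs: 4

count = 4; pairs: (0,2), (1,3), (1,4), (1,5)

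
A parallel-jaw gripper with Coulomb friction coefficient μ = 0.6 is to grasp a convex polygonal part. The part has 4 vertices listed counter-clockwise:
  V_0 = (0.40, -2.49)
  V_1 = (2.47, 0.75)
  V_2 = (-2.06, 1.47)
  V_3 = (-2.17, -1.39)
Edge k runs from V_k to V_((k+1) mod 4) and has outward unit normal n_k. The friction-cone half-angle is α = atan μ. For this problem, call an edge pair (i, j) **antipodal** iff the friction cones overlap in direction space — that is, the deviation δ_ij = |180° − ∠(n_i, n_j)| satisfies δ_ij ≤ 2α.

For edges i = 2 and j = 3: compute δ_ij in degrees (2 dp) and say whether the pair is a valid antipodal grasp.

α = atan 0.6 = 30.96°;  2α = 61.93°
edge 2: e_2 = (-0.11, -2.86);  n_2 = (-0.9993, +0.0384)
edge 3: e_3 = (+2.57, -1.10);  n_3 = (-0.3935, -0.9193)
∠(n_2, n_3) = 69.03°
δ = |180° − 69.03°| = 110.97°
110.97° > 2α = 61.93°  →  invalid

δ = 110.97°, invalid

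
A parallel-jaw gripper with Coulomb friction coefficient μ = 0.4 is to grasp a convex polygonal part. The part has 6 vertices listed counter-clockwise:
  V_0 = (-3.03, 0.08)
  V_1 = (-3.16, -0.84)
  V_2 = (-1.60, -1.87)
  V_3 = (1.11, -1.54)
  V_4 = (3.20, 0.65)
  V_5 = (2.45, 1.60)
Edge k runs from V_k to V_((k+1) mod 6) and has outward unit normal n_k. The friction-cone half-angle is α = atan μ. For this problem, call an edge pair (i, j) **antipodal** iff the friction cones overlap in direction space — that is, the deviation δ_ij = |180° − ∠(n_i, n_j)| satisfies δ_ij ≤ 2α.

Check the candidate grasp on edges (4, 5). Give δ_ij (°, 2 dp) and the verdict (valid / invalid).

δ = 112.79°, invalid

α = atan 0.4 = 21.80°;  2α = 43.60°
edge 4: e_4 = (-0.75, +0.95);  n_4 = (+0.7849, +0.6196)
edge 5: e_5 = (-5.48, -1.52);  n_5 = (-0.2673, +0.9636)
∠(n_4, n_5) = 67.21°
δ = |180° − 67.21°| = 112.79°
112.79° > 2α = 43.60°  →  invalid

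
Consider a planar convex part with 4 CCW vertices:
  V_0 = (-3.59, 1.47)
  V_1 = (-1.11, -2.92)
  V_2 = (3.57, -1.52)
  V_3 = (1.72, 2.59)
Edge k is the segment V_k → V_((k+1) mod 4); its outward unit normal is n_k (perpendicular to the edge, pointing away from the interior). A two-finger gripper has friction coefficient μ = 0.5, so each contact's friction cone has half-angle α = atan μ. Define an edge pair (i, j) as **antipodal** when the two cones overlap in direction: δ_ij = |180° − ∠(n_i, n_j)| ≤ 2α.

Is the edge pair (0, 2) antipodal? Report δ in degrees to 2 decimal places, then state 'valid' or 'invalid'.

α = atan 0.5 = 26.57°;  2α = 53.13°
edge 0: e_0 = (+2.48, -4.39);  n_0 = (-0.8707, -0.4919)
edge 2: e_2 = (-1.85, +4.11);  n_2 = (+0.9119, +0.4105)
∠(n_0, n_2) = 174.77°
δ = |180° − 174.77°| = 5.23°
5.23° ≤ 2α = 53.13°  →  valid

δ = 5.23°, valid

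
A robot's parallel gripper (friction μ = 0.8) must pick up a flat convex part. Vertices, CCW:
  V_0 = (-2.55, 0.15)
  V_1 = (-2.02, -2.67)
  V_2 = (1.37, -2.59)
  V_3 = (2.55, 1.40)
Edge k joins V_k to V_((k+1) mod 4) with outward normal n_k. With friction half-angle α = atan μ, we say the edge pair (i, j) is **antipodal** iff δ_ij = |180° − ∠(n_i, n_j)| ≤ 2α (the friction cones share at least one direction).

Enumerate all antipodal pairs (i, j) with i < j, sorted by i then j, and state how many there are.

α = atan 0.8 = 38.66°;  2α = 77.32°
n_0 = (-0.9828, -0.1847)
n_1 = (+0.0236, -0.9997)
n_2 = (+0.9589, -0.2836)
n_3 = (-0.2381, +0.9713)
  (0,1): δ = 99.29°  ·
  (0,2): δ = 27.12°  ✓
  (0,3): δ = 93.13°  ·
  (1,2): δ = 107.83°  ·
  (1,3): δ = 12.42°  ✓
  (2,3): δ = 59.75°  ✓
antipodal pairs: 3

count = 3; pairs: (0,2), (1,3), (2,3)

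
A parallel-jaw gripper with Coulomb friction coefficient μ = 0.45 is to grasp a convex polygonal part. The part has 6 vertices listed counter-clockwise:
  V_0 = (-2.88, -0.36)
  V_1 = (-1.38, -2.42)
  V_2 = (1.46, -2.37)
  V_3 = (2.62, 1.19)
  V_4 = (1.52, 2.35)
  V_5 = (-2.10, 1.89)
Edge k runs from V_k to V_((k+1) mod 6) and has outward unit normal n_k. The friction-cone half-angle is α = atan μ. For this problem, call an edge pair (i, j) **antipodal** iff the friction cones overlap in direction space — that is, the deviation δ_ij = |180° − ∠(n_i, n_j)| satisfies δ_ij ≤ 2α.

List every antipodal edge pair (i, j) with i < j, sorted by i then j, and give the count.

α = atan 0.45 = 24.23°;  2α = 48.46°
n_0 = (-0.8084, -0.5886)
n_1 = (+0.0176, -0.9998)
n_2 = (+0.9508, -0.3098)
n_3 = (+0.7256, +0.6881)
n_4 = (-0.1261, +0.9920)
n_5 = (-0.9448, +0.3275)
  (0,1): δ = 125.05°  ·
  (0,2): δ = 54.11°  ·
  (0,3): δ = 7.42°  ✓
  (0,4): δ = 61.18°  ·
  (0,5): δ = 124.82°  ·
  (1,2): δ = 109.06°  ·
  (1,3): δ = 47.53°  ✓
  (1,4): δ = 6.23°  ✓
  (1,5): δ = 69.87°  ·
  (2,3): δ = 118.47°  ·
  (2,4): δ = 64.71°  ·
  (2,5): δ = 1.07°  ✓
  (3,4): δ = 126.24°  ·
  (3,5): δ = 62.60°  ·
  (4,5): δ = 116.36°  ·
antipodal pairs: 4

count = 4; pairs: (0,3), (1,3), (1,4), (2,5)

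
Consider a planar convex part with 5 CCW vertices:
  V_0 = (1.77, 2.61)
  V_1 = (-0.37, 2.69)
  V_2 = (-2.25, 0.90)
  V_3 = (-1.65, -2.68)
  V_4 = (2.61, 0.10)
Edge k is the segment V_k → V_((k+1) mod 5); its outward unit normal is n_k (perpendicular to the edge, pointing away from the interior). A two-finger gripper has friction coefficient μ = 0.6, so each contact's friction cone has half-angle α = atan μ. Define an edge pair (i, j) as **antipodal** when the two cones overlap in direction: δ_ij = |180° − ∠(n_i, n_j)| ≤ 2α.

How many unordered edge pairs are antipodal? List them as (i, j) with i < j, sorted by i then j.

count = 3; pairs: (0,3), (1,3), (2,4)

α = atan 0.6 = 30.96°;  2α = 61.93°
n_0 = (+0.0374, +0.9993)
n_1 = (-0.6896, +0.7242)
n_2 = (-0.9862, -0.1653)
n_3 = (+0.5465, -0.8375)
n_4 = (+0.9483, +0.3174)
  (0,1): δ = 134.26°  ·
  (0,2): δ = 78.34°  ·
  (0,3): δ = 35.27°  ✓
  (0,4): δ = 110.64°  ·
  (1,2): δ = 124.08°  ·
  (1,3): δ = 10.47°  ✓
  (1,4): δ = 64.91°  ·
  (2,3): δ = 66.39°  ·
  (2,4): δ = 8.99°  ✓
  (3,4): δ = 104.62°  ·
antipodal pairs: 3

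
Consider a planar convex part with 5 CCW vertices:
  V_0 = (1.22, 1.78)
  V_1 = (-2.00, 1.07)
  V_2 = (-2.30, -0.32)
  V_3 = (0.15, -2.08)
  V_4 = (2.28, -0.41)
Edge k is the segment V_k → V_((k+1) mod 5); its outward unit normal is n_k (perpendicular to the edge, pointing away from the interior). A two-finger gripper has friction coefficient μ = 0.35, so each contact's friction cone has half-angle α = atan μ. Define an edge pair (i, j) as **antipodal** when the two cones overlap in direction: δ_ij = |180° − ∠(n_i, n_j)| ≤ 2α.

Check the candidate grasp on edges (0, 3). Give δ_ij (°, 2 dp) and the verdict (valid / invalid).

δ = 25.66°, valid

α = atan 0.35 = 19.29°;  2α = 38.58°
edge 0: e_0 = (-3.22, -0.71);  n_0 = (-0.2153, +0.9765)
edge 3: e_3 = (+2.13, +1.67);  n_3 = (+0.6170, -0.7870)
∠(n_0, n_3) = 154.34°
δ = |180° − 154.34°| = 25.66°
25.66° ≤ 2α = 38.58°  →  valid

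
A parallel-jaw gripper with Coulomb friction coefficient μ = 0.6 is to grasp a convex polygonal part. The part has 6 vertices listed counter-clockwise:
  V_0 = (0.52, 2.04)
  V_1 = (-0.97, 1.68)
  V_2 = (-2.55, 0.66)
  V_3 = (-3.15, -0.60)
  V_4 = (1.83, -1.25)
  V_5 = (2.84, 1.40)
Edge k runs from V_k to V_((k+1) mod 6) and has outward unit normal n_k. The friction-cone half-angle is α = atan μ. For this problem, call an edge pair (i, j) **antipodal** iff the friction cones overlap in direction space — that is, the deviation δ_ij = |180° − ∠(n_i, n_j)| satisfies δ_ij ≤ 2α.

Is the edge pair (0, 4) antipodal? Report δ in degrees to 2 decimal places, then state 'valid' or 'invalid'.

δ = 55.55°, valid

α = atan 0.6 = 30.96°;  2α = 61.93°
edge 0: e_0 = (-1.49, -0.36);  n_0 = (-0.2349, +0.9720)
edge 4: e_4 = (+1.01, +2.65);  n_4 = (+0.9344, -0.3561)
∠(n_0, n_4) = 124.45°
δ = |180° − 124.45°| = 55.55°
55.55° ≤ 2α = 61.93°  →  valid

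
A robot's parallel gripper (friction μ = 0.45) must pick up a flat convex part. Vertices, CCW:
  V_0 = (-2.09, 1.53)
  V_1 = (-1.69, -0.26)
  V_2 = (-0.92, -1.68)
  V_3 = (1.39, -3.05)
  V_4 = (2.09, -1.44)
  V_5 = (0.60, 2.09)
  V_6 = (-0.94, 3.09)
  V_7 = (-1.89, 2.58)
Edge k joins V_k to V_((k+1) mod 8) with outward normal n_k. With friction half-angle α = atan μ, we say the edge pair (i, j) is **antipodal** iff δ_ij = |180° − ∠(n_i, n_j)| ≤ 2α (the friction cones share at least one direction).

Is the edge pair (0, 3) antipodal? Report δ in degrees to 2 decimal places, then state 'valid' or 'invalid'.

α = atan 0.45 = 24.23°;  2α = 48.46°
edge 0: e_0 = (+0.40, -1.79);  n_0 = (-0.9759, -0.2181)
edge 3: e_3 = (+0.70, +1.61);  n_3 = (+0.9171, -0.3987)
∠(n_0, n_3) = 143.90°
δ = |180° − 143.90°| = 36.10°
36.10° ≤ 2α = 48.46°  →  valid

δ = 36.10°, valid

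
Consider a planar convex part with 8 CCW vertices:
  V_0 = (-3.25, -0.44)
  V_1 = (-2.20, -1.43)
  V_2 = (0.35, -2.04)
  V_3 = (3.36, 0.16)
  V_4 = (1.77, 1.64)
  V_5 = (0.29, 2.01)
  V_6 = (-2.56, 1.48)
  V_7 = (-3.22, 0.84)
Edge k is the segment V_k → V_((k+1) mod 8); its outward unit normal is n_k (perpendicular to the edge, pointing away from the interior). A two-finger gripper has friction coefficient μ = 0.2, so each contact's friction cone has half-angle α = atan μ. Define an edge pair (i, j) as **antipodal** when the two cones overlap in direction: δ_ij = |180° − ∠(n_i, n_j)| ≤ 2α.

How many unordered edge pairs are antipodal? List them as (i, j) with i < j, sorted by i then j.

α = atan 0.2 = 11.31°;  2α = 22.62°
n_0 = (-0.6860, -0.7276)
n_1 = (-0.2327, -0.9726)
n_2 = (+0.5901, -0.8073)
n_3 = (+0.6813, +0.7320)
n_4 = (+0.2425, +0.9701)
n_5 = (-0.1828, +0.9831)
n_6 = (-0.6961, +0.7179)
n_7 = (-0.9997, +0.0234)
  (0,1): δ = 150.14°  ·
  (0,2): δ = 100.52°  ·
  (0,3): δ = 0.37°  ✓
  (0,4): δ = 29.28°  ·
  (0,5): δ = 53.85°  ·
  (0,6): δ = 87.43°  ·
  (0,7): δ = 131.97°  ·
  (1,2): δ = 130.38°  ·
  (1,3): δ = 29.49°  ·
  (1,4): δ = 0.58°  ✓
  (1,5): δ = 23.99°  ·
  (1,6): δ = 57.57°  ·
  (1,7): δ = 102.11°  ·
  (2,3): δ = 79.11°  ·
  (2,4): δ = 50.20°  ·
  (2,5): δ = 25.63°  ·
  (2,6): δ = 7.96°  ✓
  (2,7): δ = 52.49°  ·
  (3,4): δ = 151.09°  ·
  (3,5): δ = 126.52°  ·
  (3,6): δ = 92.93°  ·
  (3,7): δ = 48.39°  ·
  (4,5): δ = 155.43°  ·
  (4,6): δ = 121.85°  ·
  (4,7): δ = 77.31°  ·
  (5,6): δ = 146.42°  ·
  (5,7): δ = 101.88°  ·
  (6,7): δ = 135.46°  ·
antipodal pairs: 3

count = 3; pairs: (0,3), (1,4), (2,6)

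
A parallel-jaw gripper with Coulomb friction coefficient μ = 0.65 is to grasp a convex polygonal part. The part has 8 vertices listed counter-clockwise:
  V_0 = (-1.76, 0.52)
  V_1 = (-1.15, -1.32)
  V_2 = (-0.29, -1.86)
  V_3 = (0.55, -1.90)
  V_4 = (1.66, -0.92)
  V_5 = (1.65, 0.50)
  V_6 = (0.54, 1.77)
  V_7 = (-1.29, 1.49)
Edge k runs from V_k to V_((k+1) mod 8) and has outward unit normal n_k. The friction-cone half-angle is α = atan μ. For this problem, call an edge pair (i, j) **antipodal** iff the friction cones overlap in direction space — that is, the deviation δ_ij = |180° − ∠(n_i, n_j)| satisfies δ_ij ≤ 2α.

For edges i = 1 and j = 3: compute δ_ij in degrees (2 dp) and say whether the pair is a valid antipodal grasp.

α = atan 0.65 = 33.02°;  2α = 66.05°
edge 1: e_1 = (+0.86, -0.54);  n_1 = (-0.5318, -0.8469)
edge 3: e_3 = (+1.11, +0.98);  n_3 = (+0.6618, -0.7496)
∠(n_1, n_3) = 73.57°
δ = |180° − 73.57°| = 106.43°
106.43° > 2α = 66.05°  →  invalid

δ = 106.43°, invalid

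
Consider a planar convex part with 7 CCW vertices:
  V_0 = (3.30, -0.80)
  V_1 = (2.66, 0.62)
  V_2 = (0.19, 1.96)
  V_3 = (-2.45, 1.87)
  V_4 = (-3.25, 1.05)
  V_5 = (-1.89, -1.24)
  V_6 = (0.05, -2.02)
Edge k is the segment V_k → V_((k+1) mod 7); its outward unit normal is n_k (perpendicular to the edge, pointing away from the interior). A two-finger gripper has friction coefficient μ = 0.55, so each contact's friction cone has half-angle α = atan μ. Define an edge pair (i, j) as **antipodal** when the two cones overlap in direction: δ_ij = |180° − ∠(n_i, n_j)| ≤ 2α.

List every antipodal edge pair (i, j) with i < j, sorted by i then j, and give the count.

α = atan 0.55 = 28.81°;  2α = 57.62°
n_0 = (+0.9117, +0.4109)
n_1 = (+0.4769, +0.8790)
n_2 = (-0.0341, +0.9994)
n_3 = (-0.7158, +0.6983)
n_4 = (-0.8598, -0.5106)
n_5 = (-0.3730, -0.9278)
n_6 = (+0.3514, -0.9362)
  (0,1): δ = 142.74°  ·
  (0,2): δ = 112.31°  ·
  (0,3): δ = 68.55°  ·
  (0,4): δ = 6.44°  ✓
  (0,5): δ = 43.84°  ✓
  (0,6): δ = 86.31°  ·
  (1,2): δ = 149.57°  ·
  (1,3): δ = 105.81°  ·
  (1,4): δ = 30.81°  ✓
  (1,5): δ = 6.58°  ✓
  (1,6): δ = 49.06°  ✓
  (2,3): δ = 136.25°  ·
  (2,4): δ = 61.25°  ·
  (2,5): δ = 23.86°  ✓
  (2,6): δ = 18.62°  ✓
  (3,4): δ = 105.00°  ·
  (3,5): δ = 67.61°  ·
  (3,6): δ = 25.13°  ✓
  (4,5): δ = 142.61°  ·
  (4,6): δ = 100.13°  ·
  (5,6): δ = 137.52°  ·
antipodal pairs: 8

count = 8; pairs: (0,4), (0,5), (1,4), (1,5), (1,6), (2,5), (2,6), (3,6)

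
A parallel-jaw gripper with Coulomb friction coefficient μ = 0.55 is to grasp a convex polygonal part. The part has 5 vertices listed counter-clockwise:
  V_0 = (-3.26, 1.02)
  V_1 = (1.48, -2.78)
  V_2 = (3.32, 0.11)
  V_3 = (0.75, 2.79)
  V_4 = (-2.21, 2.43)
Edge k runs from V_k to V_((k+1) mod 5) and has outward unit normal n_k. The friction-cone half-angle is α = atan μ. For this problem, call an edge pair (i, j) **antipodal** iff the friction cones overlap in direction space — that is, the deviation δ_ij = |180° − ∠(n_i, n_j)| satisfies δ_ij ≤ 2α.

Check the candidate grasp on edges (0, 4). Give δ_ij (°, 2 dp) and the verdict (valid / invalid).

α = atan 0.55 = 28.81°;  2α = 57.62°
edge 0: e_0 = (+4.74, -3.80);  n_0 = (-0.6255, -0.7802)
edge 4: e_4 = (-1.05, -1.41);  n_4 = (-0.8020, +0.5973)
∠(n_0, n_4) = 87.96°
δ = |180° − 87.96°| = 92.04°
92.04° > 2α = 57.62°  →  invalid

δ = 92.04°, invalid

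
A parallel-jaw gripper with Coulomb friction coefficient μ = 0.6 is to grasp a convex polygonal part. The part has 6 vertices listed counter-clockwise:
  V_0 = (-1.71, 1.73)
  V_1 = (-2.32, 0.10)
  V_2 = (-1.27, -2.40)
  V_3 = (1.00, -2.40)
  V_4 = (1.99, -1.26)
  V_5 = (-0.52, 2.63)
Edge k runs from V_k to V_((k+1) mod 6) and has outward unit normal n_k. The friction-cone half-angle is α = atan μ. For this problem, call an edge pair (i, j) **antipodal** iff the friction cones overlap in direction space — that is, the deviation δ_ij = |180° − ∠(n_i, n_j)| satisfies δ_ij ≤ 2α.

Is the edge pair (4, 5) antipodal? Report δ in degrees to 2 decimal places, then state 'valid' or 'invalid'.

δ = 85.73°, invalid

α = atan 0.6 = 30.96°;  2α = 61.93°
edge 4: e_4 = (-2.51, +3.89);  n_4 = (+0.8403, +0.5422)
edge 5: e_5 = (-1.19, -0.90);  n_5 = (-0.6032, +0.7976)
∠(n_4, n_5) = 94.27°
δ = |180° − 94.27°| = 85.73°
85.73° > 2α = 61.93°  →  invalid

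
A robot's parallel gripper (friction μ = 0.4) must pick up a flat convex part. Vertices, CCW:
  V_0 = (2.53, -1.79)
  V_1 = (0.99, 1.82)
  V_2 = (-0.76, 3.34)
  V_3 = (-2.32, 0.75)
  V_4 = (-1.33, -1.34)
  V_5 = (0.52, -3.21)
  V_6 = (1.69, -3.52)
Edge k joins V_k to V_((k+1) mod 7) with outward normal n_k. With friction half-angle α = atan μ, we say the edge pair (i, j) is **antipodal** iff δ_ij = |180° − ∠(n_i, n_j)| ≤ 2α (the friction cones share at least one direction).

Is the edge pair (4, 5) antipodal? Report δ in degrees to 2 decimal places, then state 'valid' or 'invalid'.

δ = 149.53°, invalid

α = atan 0.4 = 21.80°;  2α = 43.60°
edge 4: e_4 = (+1.85, -1.87);  n_4 = (-0.7109, -0.7033)
edge 5: e_5 = (+1.17, -0.31);  n_5 = (-0.2561, -0.9666)
∠(n_4, n_5) = 30.47°
δ = |180° − 30.47°| = 149.53°
149.53° > 2α = 43.60°  →  invalid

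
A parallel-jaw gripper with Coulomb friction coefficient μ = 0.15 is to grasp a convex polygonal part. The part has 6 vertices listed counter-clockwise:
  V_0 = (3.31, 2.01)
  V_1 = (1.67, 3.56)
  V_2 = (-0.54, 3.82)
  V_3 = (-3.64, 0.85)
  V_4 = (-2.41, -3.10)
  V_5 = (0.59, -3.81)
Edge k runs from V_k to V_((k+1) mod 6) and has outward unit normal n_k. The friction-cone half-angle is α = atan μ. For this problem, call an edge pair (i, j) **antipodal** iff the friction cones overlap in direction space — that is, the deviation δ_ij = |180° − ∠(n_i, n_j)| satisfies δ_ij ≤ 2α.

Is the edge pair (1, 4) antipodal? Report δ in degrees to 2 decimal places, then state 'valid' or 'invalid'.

α = atan 0.15 = 8.53°;  2α = 17.06°
edge 1: e_1 = (-2.21, +0.26);  n_1 = (+0.1168, +0.9932)
edge 4: e_4 = (+3.00, -0.71);  n_4 = (-0.2303, -0.9731)
∠(n_1, n_4) = 173.39°
δ = |180° − 173.39°| = 6.61°
6.61° ≤ 2α = 17.06°  →  valid

δ = 6.61°, valid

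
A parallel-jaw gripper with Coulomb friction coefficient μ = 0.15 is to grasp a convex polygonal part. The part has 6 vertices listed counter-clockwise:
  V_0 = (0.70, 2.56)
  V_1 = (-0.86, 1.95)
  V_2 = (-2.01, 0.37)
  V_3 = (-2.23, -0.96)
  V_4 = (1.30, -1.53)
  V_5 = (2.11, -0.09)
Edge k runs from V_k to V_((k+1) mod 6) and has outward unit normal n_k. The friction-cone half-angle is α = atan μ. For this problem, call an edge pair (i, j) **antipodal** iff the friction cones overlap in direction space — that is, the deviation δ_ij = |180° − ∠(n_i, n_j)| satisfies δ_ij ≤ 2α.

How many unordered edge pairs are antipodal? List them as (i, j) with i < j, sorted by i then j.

α = atan 0.15 = 8.53°;  2α = 17.06°
n_0 = (-0.3642, +0.9313)
n_1 = (-0.8085, +0.5885)
n_2 = (-0.9866, +0.1632)
n_3 = (-0.1594, -0.9872)
n_4 = (+0.8716, -0.4903)
n_5 = (+0.8828, +0.4697)
  (0,1): δ = 147.41°  ·
  (0,2): δ = 120.75°  ·
  (0,3): δ = 30.53°  ·
  (0,4): δ = 39.29°  ·
  (0,5): δ = 96.66°  ·
  (1,2): δ = 153.34°  ·
  (1,3): δ = 63.12°  ·
  (1,4): δ = 6.69°  ✓
  (1,5): δ = 64.07°  ·
  (2,3): δ = 89.78°  ·
  (2,4): δ = 19.97°  ·
  (2,5): δ = 37.41°  ·
  (3,4): δ = 110.19°  ·
  (3,5): δ = 52.81°  ·
  (4,5): δ = 122.63°  ·
antipodal pairs: 1

count = 1; pairs: (1,4)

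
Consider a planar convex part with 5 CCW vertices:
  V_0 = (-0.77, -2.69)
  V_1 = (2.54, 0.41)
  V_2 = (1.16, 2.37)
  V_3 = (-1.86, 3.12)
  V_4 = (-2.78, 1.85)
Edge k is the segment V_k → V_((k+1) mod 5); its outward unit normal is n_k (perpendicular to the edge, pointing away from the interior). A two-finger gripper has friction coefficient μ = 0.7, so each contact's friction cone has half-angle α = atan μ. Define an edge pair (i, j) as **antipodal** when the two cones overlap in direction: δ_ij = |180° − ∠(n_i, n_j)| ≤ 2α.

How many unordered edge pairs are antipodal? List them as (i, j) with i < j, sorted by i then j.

count = 4; pairs: (0,2), (0,3), (1,4), (2,4)

α = atan 0.7 = 34.99°;  2α = 69.98°
n_0 = (+0.6836, -0.7299)
n_1 = (+0.8177, +0.5757)
n_2 = (+0.2410, +0.9705)
n_3 = (-0.8098, +0.5867)
n_4 = (-0.9144, -0.4048)
  (0,1): δ = 97.97°  ·
  (0,2): δ = 57.07°  ✓
  (0,3): δ = 10.96°  ✓
  (0,4): δ = 70.76°  ·
  (1,2): δ = 139.10°  ·
  (1,3): δ = 71.07°  ·
  (1,4): δ = 11.27°  ✓
  (2,3): δ = 111.97°  ·
  (2,4): δ = 52.17°  ✓
  (3,4): δ = 120.20°  ·
antipodal pairs: 4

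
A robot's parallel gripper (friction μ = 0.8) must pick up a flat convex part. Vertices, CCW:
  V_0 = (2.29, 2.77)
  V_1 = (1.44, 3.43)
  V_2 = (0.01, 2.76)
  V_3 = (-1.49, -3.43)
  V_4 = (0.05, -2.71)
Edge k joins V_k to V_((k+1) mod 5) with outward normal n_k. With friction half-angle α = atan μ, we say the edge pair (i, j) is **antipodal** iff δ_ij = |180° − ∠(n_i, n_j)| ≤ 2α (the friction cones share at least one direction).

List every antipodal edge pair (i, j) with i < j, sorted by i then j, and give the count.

count = 6; pairs: (0,2), (0,3), (1,3), (1,4), (2,3), (2,4)

α = atan 0.8 = 38.66°;  2α = 77.32°
n_0 = (+0.6133, +0.7899)
n_1 = (-0.4243, +0.9055)
n_2 = (-0.9719, +0.2355)
n_3 = (+0.4235, -0.9059)
n_4 = (+0.9257, -0.3784)
  (0,1): δ = 117.07°  ·
  (0,2): δ = 65.79°  ✓
  (0,3): δ = 62.89°  ✓
  (0,4): δ = 105.60°  ·
  (1,2): δ = 128.73°  ·
  (1,3): δ = 0.05°  ✓
  (1,4): δ = 42.66°  ✓
  (2,3): δ = 51.32°  ✓
  (2,4): δ = 8.61°  ✓
  (3,4): δ = 137.29°  ·
antipodal pairs: 6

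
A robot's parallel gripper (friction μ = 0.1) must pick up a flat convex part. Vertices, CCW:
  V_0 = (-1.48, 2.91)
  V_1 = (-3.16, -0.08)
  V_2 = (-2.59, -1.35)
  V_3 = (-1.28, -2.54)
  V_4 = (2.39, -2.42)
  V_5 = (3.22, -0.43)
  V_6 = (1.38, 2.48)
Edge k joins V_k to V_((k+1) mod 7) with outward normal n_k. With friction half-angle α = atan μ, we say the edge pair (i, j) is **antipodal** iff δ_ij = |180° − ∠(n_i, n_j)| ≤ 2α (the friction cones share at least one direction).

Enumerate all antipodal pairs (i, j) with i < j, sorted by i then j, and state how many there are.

α = atan 0.1 = 5.71°;  2α = 11.42°
n_0 = (-0.8718, +0.4898)
n_1 = (-0.9123, -0.4095)
n_2 = (-0.6724, -0.7402)
n_3 = (+0.0327, -0.9995)
n_4 = (+0.9229, -0.3849)
n_5 = (+0.8452, +0.5344)
n_6 = (+0.1487, +0.9889)
  (0,1): δ = 126.50°  ·
  (0,2): δ = 102.92°  ·
  (0,3): δ = 58.80°  ·
  (0,4): δ = 6.69°  ✓
  (0,5): δ = 61.64°  ·
  (0,6): δ = 110.78°  ·
  (1,2): δ = 156.42°  ·
  (1,3): δ = 112.30°  ·
  (1,4): δ = 46.81°  ·
  (1,5): δ = 8.13°  ✓
  (1,6): δ = 57.28°  ·
  (2,3): δ = 135.88°  ·
  (2,4): δ = 70.39°  ·
  (2,5): δ = 15.44°  ·
  (2,6): δ = 33.70°  ·
  (3,4): δ = 114.51°  ·
  (3,5): δ = 59.57°  ·
  (3,6): δ = 10.42°  ✓
  (4,5): δ = 125.05°  ·
  (4,6): δ = 75.91°  ·
  (5,6): δ = 130.86°  ·
antipodal pairs: 3

count = 3; pairs: (0,4), (1,5), (3,6)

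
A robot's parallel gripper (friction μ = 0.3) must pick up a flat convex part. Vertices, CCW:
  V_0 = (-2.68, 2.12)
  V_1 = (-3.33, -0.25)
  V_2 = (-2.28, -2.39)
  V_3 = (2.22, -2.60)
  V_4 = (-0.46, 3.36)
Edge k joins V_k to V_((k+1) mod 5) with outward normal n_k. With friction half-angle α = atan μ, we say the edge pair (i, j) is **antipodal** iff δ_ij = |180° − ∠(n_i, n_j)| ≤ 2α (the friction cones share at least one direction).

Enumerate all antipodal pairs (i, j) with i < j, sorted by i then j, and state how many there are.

α = atan 0.3 = 16.70°;  2α = 33.40°
n_0 = (-0.9644, +0.2645)
n_1 = (-0.8978, -0.4405)
n_2 = (-0.0466, -0.9989)
n_3 = (+0.9120, +0.4101)
n_4 = (-0.4876, +0.8730)
  (0,1): δ = 138.53°  ·
  (0,2): δ = 77.33°  ·
  (0,3): δ = 39.55°  ·
  (0,4): δ = 134.52°  ·
  (1,2): δ = 118.81°  ·
  (1,3): δ = 1.92°  ✓
  (1,4): δ = 93.05°  ·
  (2,3): δ = 63.12°  ·
  (2,4): δ = 31.86°  ✓
  (3,4): δ = 85.03°  ·
antipodal pairs: 2

count = 2; pairs: (1,3), (2,4)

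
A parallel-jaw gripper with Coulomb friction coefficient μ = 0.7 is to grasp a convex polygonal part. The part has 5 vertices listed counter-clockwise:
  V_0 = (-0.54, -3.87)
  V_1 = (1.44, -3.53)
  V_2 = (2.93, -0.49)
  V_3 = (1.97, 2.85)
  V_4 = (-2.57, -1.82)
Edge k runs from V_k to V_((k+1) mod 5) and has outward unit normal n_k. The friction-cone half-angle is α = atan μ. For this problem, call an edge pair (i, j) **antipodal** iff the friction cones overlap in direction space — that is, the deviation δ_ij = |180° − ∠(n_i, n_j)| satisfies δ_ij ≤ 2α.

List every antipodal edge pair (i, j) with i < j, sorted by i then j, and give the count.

count = 4; pairs: (0,3), (1,3), (2,3), (2,4)

α = atan 0.7 = 34.99°;  2α = 69.98°
n_0 = (+0.1692, -0.9856)
n_1 = (+0.8979, -0.4401)
n_2 = (+0.9611, +0.2762)
n_3 = (-0.7170, +0.6971)
n_4 = (-0.7106, -0.7036)
  (0,1): δ = 125.85°  ·
  (0,2): δ = 83.71°  ·
  (0,3): δ = 36.07°  ✓
  (0,4): δ = 124.98°  ·
  (1,2): δ = 137.85°  ·
  (1,3): δ = 18.08°  ✓
  (1,4): δ = 70.83°  ·
  (2,3): δ = 60.23°  ✓
  (2,4): δ = 28.68°  ✓
  (3,4): δ = 91.09°  ·
antipodal pairs: 4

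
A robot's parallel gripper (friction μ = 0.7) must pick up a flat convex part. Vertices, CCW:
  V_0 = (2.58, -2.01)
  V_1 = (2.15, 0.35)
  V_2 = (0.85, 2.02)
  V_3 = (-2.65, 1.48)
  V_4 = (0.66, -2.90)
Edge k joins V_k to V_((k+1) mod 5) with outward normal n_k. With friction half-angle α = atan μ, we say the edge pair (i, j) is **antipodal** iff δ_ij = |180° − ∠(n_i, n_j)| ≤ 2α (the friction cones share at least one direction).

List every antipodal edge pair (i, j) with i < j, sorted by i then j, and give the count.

α = atan 0.7 = 34.99°;  2α = 69.98°
n_0 = (+0.9838, +0.1793)
n_1 = (+0.7891, +0.6143)
n_2 = (-0.1525, +0.9883)
n_3 = (-0.7978, -0.6029)
n_4 = (+0.4206, -0.9073)
  (0,1): δ = 152.43°  ·
  (0,2): δ = 91.56°  ·
  (0,3): δ = 26.75°  ✓
  (0,4): δ = 104.54°  ·
  (1,2): δ = 119.13°  ·
  (1,3): δ = 0.82°  ✓
  (1,4): δ = 76.97°  ·
  (2,3): δ = 61.69°  ✓
  (2,4): δ = 16.10°  ✓
  (3,4): δ = 102.21°  ·
antipodal pairs: 4

count = 4; pairs: (0,3), (1,3), (2,3), (2,4)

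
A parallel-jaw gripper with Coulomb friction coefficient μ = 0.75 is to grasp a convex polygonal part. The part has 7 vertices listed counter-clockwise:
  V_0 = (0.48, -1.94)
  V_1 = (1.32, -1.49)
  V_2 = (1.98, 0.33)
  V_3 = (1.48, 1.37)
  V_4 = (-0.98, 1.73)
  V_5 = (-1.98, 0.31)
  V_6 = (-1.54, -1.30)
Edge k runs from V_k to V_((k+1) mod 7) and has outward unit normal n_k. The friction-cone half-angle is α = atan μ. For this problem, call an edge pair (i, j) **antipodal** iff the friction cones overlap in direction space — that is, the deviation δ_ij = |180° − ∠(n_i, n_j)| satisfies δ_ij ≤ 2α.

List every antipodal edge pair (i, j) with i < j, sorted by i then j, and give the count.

α = atan 0.75 = 36.87°;  2α = 73.74°
n_0 = (+0.4722, -0.8815)
n_1 = (+0.9401, -0.3409)
n_2 = (+0.9013, +0.4333)
n_3 = (+0.1448, +0.9895)
n_4 = (-0.8176, +0.5758)
n_5 = (-0.9646, -0.2636)
n_6 = (-0.3020, -0.9533)
  (0,1): δ = 138.11°  ·
  (0,2): δ = 92.50°  ·
  (0,3): δ = 36.50°  ✓
  (0,4): δ = 26.67°  ✓
  (0,5): δ = 77.11°  ·
  (0,6): δ = 134.24°  ·
  (1,2): δ = 134.39°  ·
  (1,3): δ = 78.39°  ·
  (1,4): δ = 15.22°  ✓
  (1,5): δ = 35.22°  ✓
  (1,6): δ = 92.35°  ·
  (2,3): δ = 124.00°  ·
  (2,4): δ = 60.83°  ✓
  (2,5): δ = 10.39°  ✓
  (2,6): δ = 46.74°  ✓
  (3,4): δ = 116.83°  ·
  (3,5): δ = 66.39°  ✓
  (3,6): δ = 9.25°  ✓
  (4,5): δ = 129.56°  ·
  (4,6): δ = 72.43°  ✓
  (5,6): δ = 122.87°  ·
antipodal pairs: 10

count = 10; pairs: (0,3), (0,4), (1,4), (1,5), (2,4), (2,5), (2,6), (3,5), (3,6), (4,6)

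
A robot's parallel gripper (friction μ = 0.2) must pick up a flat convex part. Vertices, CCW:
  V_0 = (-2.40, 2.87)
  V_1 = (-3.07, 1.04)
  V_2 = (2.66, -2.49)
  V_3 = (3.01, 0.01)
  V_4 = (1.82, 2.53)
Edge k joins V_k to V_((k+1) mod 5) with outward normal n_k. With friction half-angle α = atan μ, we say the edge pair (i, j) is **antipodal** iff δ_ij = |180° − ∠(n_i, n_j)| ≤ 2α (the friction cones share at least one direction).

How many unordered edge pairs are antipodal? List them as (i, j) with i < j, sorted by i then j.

count = 1; pairs: (0,2)

α = atan 0.2 = 11.31°;  2α = 22.62°
n_0 = (-0.9390, +0.3438)
n_1 = (-0.5245, -0.8514)
n_2 = (+0.9903, -0.1386)
n_3 = (+0.9042, +0.4270)
n_4 = (+0.0803, +0.9968)
  (0,1): δ = 101.53°  ·
  (0,2): δ = 12.14°  ✓
  (0,3): δ = 45.39°  ·
  (0,4): δ = 105.50°  ·
  (1,2): δ = 66.33°  ·
  (1,3): δ = 33.09°  ·
  (1,4): δ = 27.03°  ·
  (2,3): δ = 146.75°  ·
  (2,4): δ = 86.64°  ·
  (3,4): δ = 119.88°  ·
antipodal pairs: 1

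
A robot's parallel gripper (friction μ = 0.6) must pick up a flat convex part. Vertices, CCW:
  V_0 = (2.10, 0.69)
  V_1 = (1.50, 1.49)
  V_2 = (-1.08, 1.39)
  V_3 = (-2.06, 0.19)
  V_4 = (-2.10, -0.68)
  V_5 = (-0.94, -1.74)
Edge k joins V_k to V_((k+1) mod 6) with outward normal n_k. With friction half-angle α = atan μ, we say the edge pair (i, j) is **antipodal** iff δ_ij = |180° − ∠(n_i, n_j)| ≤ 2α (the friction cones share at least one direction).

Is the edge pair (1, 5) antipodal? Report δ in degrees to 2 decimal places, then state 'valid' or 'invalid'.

δ = 36.42°, valid

α = atan 0.6 = 30.96°;  2α = 61.93°
edge 1: e_1 = (-2.58, -0.10);  n_1 = (-0.0387, +0.9992)
edge 5: e_5 = (+3.04, +2.43);  n_5 = (+0.6244, -0.7811)
∠(n_1, n_5) = 143.58°
δ = |180° − 143.58°| = 36.42°
36.42° ≤ 2α = 61.93°  →  valid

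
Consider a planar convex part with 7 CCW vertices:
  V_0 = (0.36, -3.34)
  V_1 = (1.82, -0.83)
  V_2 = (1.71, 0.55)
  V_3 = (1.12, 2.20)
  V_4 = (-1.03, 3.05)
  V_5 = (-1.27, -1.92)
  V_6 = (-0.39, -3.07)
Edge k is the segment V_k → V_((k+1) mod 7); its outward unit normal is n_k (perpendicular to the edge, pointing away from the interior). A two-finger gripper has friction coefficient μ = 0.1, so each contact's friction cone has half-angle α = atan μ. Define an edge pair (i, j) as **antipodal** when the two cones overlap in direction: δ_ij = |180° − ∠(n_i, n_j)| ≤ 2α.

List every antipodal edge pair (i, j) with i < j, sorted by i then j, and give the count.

count = 2; pairs: (1,4), (3,6)

α = atan 0.1 = 5.71°;  2α = 11.42°
n_0 = (+0.8644, -0.5028)
n_1 = (+0.9968, +0.0795)
n_2 = (+0.9416, +0.3367)
n_3 = (+0.3677, +0.9300)
n_4 = (-0.9988, +0.0482)
n_5 = (-0.7942, -0.6077)
n_6 = (-0.3387, -0.9409)
  (0,1): δ = 145.26°  ·
  (0,2): δ = 130.14°  ·
  (0,3): δ = 81.39°  ·
  (0,4): δ = 27.42°  ·
  (0,5): δ = 67.61°  ·
  (0,6): δ = 100.39°  ·
  (1,2): δ = 164.88°  ·
  (1,3): δ = 116.13°  ·
  (1,4): δ = 7.32°  ✓
  (1,5): δ = 32.87°  ·
  (1,6): δ = 65.64°  ·
  (2,3): δ = 131.25°  ·
  (2,4): δ = 22.44°  ·
  (2,5): δ = 17.75°  ·
  (2,6): δ = 50.53°  ·
  (3,4): δ = 71.19°  ·
  (3,5): δ = 31.00°  ·
  (3,6): δ = 1.77°  ✓
  (4,5): δ = 139.81°  ·
  (4,6): δ = 107.03°  ·
  (5,6): δ = 147.22°  ·
antipodal pairs: 2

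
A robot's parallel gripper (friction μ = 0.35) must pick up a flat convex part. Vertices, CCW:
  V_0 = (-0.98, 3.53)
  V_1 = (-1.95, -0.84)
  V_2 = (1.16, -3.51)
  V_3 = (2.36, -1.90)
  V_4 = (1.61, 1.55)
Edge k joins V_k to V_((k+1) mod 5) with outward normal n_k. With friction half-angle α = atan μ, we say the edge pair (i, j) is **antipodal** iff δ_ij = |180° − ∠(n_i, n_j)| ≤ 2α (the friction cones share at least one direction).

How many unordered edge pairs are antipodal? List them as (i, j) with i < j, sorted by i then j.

α = atan 0.35 = 19.29°;  2α = 38.58°
n_0 = (-0.9762, +0.2167)
n_1 = (-0.6514, -0.7587)
n_2 = (+0.8018, -0.5976)
n_3 = (+0.9772, +0.2124)
n_4 = (+0.6073, +0.7944)
  (0,1): δ = 118.13°  ·
  (0,2): δ = 24.18°  ✓
  (0,3): δ = 24.78°  ✓
  (0,4): δ = 65.12°  ·
  (1,2): δ = 86.05°  ·
  (1,3): δ = 37.09°  ✓
  (1,4): δ = 3.25°  ✓
  (2,3): δ = 131.04°  ·
  (2,4): δ = 90.70°  ·
  (3,4): δ = 139.66°  ·
antipodal pairs: 4

count = 4; pairs: (0,2), (0,3), (1,3), (1,4)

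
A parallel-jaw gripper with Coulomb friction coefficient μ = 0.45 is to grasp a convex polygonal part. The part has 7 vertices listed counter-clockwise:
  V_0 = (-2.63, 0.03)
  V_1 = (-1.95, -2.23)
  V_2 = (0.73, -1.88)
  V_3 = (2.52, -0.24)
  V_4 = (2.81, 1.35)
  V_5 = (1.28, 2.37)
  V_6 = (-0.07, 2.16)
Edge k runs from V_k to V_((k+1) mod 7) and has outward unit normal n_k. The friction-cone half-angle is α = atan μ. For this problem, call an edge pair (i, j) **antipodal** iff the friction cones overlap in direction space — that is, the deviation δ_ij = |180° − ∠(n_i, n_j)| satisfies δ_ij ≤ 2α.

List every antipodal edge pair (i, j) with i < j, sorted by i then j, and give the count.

count = 8; pairs: (0,3), (0,4), (1,4), (1,5), (1,6), (2,5), (2,6), (3,6)

α = atan 0.45 = 24.23°;  2α = 48.46°
n_0 = (-0.9576, -0.2881)
n_1 = (+0.1295, -0.9916)
n_2 = (+0.6755, -0.7373)
n_3 = (+0.9838, -0.1794)
n_4 = (+0.5547, +0.8321)
n_5 = (-0.1537, +0.9881)
n_6 = (-0.6396, +0.7687)
  (0,1): δ = 99.31°  ·
  (0,2): δ = 64.25°  ·
  (0,3): δ = 27.08°  ✓
  (0,4): δ = 39.56°  ✓
  (0,5): δ = 82.10°  ·
  (0,6): δ = 113.02°  ·
  (1,2): δ = 144.94°  ·
  (1,3): δ = 107.78°  ·
  (1,4): δ = 41.13°  ✓
  (1,5): δ = 1.40°  ✓
  (1,6): δ = 32.32°  ✓
  (2,3): δ = 142.83°  ·
  (2,4): δ = 76.19°  ·
  (2,5): δ = 33.65°  ✓
  (2,6): δ = 2.73°  ✓
  (3,4): δ = 113.35°  ·
  (3,5): δ = 70.82°  ·
  (3,6): δ = 39.90°  ✓
  (4,5): δ = 137.47°  ·
  (4,6): δ = 106.55°  ·
  (5,6): δ = 149.08°  ·
antipodal pairs: 8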